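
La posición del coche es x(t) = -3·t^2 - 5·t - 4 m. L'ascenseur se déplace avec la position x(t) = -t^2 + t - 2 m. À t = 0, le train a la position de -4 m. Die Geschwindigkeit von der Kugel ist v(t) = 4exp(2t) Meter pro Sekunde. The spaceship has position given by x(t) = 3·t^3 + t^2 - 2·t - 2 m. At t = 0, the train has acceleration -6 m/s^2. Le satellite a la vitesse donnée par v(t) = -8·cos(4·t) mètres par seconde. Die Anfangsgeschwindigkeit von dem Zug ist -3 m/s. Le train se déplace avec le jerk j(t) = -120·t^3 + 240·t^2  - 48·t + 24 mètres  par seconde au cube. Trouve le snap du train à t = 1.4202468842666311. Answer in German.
Ausgehend von dem Ruck j(t) = -120·t^3 + 240·t^2 - 48·t + 24, nehmen wir 1 Ableitung. Durch Ableiten von dem Ruck erhalten wir den Snap: s(t) = -360·t^2 + 480·t - 48. Aus der Gleichung für den Snap s(t) = -360·t^2 + 480·t - 48, setzen wir t = 1.4202468842666311 ein und erhalten s = -92.4379319688836.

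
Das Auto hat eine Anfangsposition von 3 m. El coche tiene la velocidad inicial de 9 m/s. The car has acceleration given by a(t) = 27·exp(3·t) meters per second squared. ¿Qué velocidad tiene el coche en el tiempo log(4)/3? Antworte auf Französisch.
Pour résoudre ceci, nous devons prendre 1 primitive de notre équation de l'accélération a(t) = 27·exp(3·t). En intégrant l'accélération et en utilisant la condition initiale v(0) = 9, nous obtenons v(t) = 9·exp(3·t). Nous avons la vitesse v(t) = 9·exp(3·t). En substituant t = log(4)/3: v(log(4)/3) = 36.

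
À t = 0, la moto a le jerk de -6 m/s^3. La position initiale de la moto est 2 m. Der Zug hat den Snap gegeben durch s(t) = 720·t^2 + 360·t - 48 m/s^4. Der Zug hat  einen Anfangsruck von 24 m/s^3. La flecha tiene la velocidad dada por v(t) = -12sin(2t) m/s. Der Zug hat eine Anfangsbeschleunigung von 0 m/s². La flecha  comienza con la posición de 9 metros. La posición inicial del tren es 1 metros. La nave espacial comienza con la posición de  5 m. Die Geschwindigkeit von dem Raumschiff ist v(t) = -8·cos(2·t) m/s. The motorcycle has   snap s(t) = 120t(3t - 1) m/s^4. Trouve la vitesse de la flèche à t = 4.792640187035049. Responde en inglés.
From the given velocity equation v(t) = -12·sin(2·t), we substitute t = 4.792640187035049 to get v = 1.91777019124679.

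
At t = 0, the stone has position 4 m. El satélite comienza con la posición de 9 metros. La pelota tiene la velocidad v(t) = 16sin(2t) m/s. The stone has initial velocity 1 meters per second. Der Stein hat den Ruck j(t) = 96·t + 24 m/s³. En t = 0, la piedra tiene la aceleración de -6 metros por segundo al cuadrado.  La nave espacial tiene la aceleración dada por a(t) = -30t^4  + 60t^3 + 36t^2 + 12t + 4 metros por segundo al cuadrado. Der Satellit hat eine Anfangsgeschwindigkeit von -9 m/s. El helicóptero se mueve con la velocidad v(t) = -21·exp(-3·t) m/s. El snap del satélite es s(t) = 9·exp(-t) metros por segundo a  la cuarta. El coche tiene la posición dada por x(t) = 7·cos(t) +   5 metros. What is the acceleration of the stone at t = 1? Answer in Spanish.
Debemos encontrar la antiderivada de nuestra ecuación de la sacudida j(t) = 96·t + 24 1 vez. Tomando ∫j(t)dt y aplicando a(0) = -6, encontramos a(t) = 48·t^2 + 24·t - 6. Tenemos la aceleración a(t) = 48·t^2 + 24·t - 6. Sustituyendo t = 1: a(1) = 66.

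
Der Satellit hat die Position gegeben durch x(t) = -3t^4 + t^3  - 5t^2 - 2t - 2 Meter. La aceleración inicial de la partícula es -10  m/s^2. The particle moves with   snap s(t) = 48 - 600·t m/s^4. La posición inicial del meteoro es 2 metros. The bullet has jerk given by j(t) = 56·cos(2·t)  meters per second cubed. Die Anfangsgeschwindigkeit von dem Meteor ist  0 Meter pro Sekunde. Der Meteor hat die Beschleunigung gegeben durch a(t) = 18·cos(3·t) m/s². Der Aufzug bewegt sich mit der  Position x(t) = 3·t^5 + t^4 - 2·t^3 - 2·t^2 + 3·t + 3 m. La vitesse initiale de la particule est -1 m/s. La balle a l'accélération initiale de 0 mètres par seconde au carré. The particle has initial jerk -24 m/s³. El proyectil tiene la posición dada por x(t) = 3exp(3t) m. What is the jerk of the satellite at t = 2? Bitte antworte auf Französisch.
Pour résoudre ceci, nous devons prendre 3 dérivées de notre équation de la position x(t) = -3·t^4 + t^3 - 5·t^2 - 2·t - 2. En prenant d/dt de x(t), nous trouvons v(t) = -12·t^3 + 3·t^2 - 10·t - 2. En dérivant la vitesse, nous obtenons l'accélération: a(t) = -36·t^2 + 6·t - 10. La dérivée de l'accélération donne le jerk: j(t) = 6 - 72·t. Nous avons le jerk j(t) = 6 - 72·t. En substituant t = 2: j(2) = -138.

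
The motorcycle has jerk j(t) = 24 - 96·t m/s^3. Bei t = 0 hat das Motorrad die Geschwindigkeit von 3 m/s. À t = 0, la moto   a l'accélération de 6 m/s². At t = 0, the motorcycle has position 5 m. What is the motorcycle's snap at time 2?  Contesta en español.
Para resolver esto, necesitamos tomar 1 derivada de nuestra ecuación de la sacudida j(t) = 24 - 96·t. Derivando la sacudida, obtenemos el snap: s(t) = -96. De la ecuación del snap s(t) = -96, sustituimos t = 2 para obtener s = -96.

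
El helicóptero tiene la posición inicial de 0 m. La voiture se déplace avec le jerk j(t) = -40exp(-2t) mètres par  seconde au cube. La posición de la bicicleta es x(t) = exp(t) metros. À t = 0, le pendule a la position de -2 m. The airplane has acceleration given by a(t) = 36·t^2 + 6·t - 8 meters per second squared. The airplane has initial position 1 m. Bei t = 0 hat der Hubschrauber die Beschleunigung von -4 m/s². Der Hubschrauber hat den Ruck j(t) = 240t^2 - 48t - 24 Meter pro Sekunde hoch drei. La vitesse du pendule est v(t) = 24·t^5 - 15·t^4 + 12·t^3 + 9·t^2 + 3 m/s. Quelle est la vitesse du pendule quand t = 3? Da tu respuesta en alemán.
Mit v(t) = 24·t^5 - 15·t^4 + 12·t^3 + 9·t^2 + 3 und Einsetzen von t = 3, finden wir v = 5025.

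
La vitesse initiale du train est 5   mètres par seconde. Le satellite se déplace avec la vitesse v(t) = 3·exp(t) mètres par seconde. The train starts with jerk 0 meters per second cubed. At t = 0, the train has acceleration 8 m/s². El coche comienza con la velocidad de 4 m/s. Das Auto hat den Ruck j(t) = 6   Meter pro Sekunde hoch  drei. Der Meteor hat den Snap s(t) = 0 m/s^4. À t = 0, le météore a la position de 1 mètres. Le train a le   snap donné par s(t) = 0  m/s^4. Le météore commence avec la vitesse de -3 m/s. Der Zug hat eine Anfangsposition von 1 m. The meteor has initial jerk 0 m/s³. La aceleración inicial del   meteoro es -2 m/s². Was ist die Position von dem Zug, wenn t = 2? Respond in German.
Wir müssen die Stammfunktion unserer Gleichung für den Snap s(t) = 0 4-mal finden. Die Stammfunktion von dem Snap, mit j(0) = 0, ergibt den Ruck: j(t) = 0. Mit ∫j(t)dt und Anwendung von a(0) = 8, finden wir a(t) = 8. Durch Integration von der Beschleunigung und Verwendung der Anfangsbedingung v(0) = 5, erhalten wir v(t) = 8·t + 5. Das Integral von der Geschwindigkeit ist die Position. Mit x(0) = 1 erhalten wir x(t) = 4·t^2 + 5·t + 1. Wir haben die Position x(t) = 4·t^2 + 5·t + 1. Durch Einsetzen von t = 2: x(2) = 27.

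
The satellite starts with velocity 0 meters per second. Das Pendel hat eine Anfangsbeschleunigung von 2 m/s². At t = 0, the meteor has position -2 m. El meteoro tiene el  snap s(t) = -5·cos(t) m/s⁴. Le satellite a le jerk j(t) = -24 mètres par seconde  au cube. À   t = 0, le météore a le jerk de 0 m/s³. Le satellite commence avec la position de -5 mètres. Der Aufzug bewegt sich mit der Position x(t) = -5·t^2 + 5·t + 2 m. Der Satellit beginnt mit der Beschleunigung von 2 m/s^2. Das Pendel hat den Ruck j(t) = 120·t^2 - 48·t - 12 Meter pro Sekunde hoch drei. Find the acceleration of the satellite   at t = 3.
To find the answer, we compute 1 antiderivative of j(t) = -24. The integral of jerk is acceleration. Using a(0) = 2, we get a(t) = 2 - 24·t. We have acceleration a(t) = 2 - 24·t. Substituting t = 3: a(3) = -70.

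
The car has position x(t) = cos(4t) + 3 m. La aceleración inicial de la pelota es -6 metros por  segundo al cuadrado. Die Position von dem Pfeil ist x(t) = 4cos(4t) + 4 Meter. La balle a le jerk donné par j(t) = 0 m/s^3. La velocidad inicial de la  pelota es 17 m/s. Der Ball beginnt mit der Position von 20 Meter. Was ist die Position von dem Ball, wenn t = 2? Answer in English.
We need to integrate our jerk equation j(t) = 0 3 times. The integral of jerk, with a(0) = -6, gives acceleration: a(t) = -6. Taking ∫a(t)dt and applying v(0) = 17, we find v(t) = 17 - 6·t. The antiderivative of velocity is position. Using x(0) = 20, we get x(t) = -3·t^2 + 17·t + 20. From the given position equation x(t) = -3·t^2 + 17·t + 20, we substitute t = 2 to get x = 42.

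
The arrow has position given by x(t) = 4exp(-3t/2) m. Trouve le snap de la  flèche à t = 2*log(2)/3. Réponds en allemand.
Um dies zu lösen, müssen wir 4 Ableitungen unserer Gleichung für die Position x(t) = 4·exp(-3·t/2) nehmen. Die Ableitung von der Position ergibt die Geschwindigkeit: v(t) = -6·exp(-3·t/2). Durch Ableiten von der Geschwindigkeit erhalten wir die Beschleunigung: a(t) = 9·exp(-3·t/2). Die Ableitung von der Beschleunigung ergibt den Ruck: j(t) = -27·exp(-3·t/2)/2. Mit d/dt von j(t) finden wir s(t) = 81·exp(-3·t/2)/4. Mit s(t) = 81·exp(-3·t/2)/4 und Einsetzen von t = 2*log(2)/3, finden wir s = 81/8.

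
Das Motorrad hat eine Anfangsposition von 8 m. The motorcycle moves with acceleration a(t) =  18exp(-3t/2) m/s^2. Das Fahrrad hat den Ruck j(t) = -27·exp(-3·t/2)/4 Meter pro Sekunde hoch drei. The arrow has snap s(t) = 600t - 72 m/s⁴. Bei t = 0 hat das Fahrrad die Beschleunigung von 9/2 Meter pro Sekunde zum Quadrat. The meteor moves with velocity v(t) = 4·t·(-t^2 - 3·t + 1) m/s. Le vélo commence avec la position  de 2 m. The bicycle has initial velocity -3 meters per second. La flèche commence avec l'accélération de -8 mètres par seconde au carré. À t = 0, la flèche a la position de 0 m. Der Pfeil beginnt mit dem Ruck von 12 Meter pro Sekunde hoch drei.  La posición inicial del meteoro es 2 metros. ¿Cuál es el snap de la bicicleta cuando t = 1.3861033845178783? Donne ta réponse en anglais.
We must differentiate our jerk equation j(t) = -27·exp(-3·t/2)/4 1 time. The derivative of jerk gives snap: s(t) = 81·exp(-3·t/2)/8. Using s(t) = 81·exp(-3·t/2)/8 and substituting t = 1.3861033845178783, we find s = 1.26598760907779.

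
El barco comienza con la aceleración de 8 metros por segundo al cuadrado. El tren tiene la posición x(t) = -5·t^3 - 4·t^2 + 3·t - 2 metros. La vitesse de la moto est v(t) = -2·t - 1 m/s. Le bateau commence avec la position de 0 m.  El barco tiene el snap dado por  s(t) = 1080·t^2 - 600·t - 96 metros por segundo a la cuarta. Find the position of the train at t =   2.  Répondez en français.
Nous avons la position x(t) = -5·t^3 - 4·t^2 + 3·t - 2. En substituant t = 2: x(2) = -52.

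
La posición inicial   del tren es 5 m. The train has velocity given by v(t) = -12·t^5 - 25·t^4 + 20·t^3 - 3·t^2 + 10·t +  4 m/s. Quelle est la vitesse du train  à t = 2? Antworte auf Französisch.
En utilisant v(t) = -12·t^5 - 25·t^4 + 20·t^3 - 3·t^2 + 10·t + 4 et en substituant t = 2, nous trouvons v = -612.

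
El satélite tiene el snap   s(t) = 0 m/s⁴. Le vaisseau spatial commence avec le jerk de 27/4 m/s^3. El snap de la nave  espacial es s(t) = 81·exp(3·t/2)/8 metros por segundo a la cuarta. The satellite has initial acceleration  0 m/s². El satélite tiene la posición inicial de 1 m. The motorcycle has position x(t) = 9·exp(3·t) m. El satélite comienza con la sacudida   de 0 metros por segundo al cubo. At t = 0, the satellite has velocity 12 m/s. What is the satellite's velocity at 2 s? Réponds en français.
Nous devons intégrer notre équation du snap s(t) = 0 3 fois. La primitive du snap est le jerk. En utilisant j(0) = 0, nous obtenons j(t) = 0. L'intégrale du jerk est l'accélération. En utilisant a(0) = 0, nous obtenons a(t) = 0. En prenant ∫a(t)dt et en appliquant v(0) = 12, nous trouvons v(t) = 12. Nous avons la vitesse v(t) = 12. En substituant t = 2: v(2) = 12.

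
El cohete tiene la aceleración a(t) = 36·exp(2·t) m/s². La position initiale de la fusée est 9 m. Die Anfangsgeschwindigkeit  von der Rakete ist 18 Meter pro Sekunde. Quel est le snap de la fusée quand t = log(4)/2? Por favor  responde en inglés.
Starting from acceleration a(t) = 36·exp(2·t), we take 2 derivatives. Differentiating acceleration, we get jerk: j(t) = 72·exp(2·t). The derivative of jerk gives snap: s(t) = 144·exp(2·t). From the given snap equation s(t) = 144·exp(2·t), we substitute t = log(4)/2 to get s = 576.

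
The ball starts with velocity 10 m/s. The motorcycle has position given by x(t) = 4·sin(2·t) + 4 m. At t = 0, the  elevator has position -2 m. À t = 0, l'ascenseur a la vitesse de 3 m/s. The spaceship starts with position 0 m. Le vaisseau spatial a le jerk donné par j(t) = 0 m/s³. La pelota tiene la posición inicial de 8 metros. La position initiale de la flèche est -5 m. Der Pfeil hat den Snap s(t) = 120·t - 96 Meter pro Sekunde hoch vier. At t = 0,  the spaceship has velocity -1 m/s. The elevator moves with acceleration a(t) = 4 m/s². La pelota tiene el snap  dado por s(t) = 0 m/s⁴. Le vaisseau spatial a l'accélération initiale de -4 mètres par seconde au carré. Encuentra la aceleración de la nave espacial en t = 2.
Necesitamos integrar nuestra ecuación de la sacudida j(t) = 0 1 vez. Integrando la sacudida y usando la condición inicial a(0) = -4, obtenemos a(t) = -4. Tenemos la aceleración a(t) = -4. Sustituyendo t = 2: a(2) = -4.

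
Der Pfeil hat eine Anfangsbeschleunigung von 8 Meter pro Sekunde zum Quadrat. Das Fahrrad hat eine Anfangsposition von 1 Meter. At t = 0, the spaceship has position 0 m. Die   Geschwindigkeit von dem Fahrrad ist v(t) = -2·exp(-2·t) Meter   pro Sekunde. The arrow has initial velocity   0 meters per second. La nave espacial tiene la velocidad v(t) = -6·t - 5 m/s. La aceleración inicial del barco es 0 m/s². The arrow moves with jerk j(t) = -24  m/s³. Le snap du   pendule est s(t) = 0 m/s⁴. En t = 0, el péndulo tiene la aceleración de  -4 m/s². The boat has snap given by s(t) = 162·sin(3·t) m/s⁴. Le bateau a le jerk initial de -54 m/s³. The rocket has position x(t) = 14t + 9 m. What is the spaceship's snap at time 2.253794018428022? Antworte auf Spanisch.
Partiendo de la velocidad v(t) = -6·t - 5, tomamos 3 derivadas. La derivada de la velocidad da la aceleración: a(t) = -6. Derivando la aceleración, obtenemos la sacudida: j(t) = 0. La derivada de la sacudida da el snap: s(t) = 0. Usando s(t) = 0 y sustituyendo t = 2.253794018428022, encontramos s = 0.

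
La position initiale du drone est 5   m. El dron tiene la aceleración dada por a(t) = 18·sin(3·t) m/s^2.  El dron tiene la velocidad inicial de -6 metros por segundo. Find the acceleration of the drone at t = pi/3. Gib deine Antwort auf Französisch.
Nous avons l'accélération a(t) = 18·sin(3·t). En substituant t = pi/3: a(pi/3) = 0.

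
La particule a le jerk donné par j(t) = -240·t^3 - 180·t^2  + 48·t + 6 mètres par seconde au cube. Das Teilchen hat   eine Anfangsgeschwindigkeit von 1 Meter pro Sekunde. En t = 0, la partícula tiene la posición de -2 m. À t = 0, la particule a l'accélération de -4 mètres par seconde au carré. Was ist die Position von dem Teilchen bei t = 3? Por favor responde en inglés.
We need to integrate our jerk equation j(t) = -240·t^3 - 180·t^2 + 48·t + 6 3 times. Finding the antiderivative of j(t) and using a(0) = -4: a(t) = -60·t^4 - 60·t^3 + 24·t^2 + 6·t - 4. The integral of acceleration, with v(0) = 1, gives velocity: v(t) = -12·t^5 - 15·t^4 + 8·t^3 + 3·t^2 - 4·t + 1. Integrating velocity and using the initial condition x(0) = -2, we get x(t) = -2·t^6 - 3·t^5 + 2·t^4 + t^3 - 2·t^2 + t - 2. We have position x(t) = -2·t^6 - 3·t^5 + 2·t^4 + t^3 - 2·t^2 + t - 2. Substituting t = 3: x(3) = -2015.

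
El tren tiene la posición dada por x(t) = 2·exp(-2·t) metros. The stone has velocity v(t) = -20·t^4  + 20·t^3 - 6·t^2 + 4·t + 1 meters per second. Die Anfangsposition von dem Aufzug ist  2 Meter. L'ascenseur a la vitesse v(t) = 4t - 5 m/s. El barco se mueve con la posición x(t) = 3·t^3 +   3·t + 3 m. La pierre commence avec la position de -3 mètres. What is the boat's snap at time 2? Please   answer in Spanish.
Debemos derivar nuestra ecuación de la posición x(t) = 3·t^3 + 3·t + 3 4 veces. Tomando d/dt de x(t), encontramos v(t) = 9·t^2 + 3. Derivando la velocidad, obtenemos la aceleración: a(t) = 18·t. Derivando la aceleración, obtenemos la sacudida: j(t) = 18. Derivando la sacudida, obtenemos el snap: s(t) = 0. De la ecuación del snap s(t) = 0, sustituimos t = 2 para obtener s = 0.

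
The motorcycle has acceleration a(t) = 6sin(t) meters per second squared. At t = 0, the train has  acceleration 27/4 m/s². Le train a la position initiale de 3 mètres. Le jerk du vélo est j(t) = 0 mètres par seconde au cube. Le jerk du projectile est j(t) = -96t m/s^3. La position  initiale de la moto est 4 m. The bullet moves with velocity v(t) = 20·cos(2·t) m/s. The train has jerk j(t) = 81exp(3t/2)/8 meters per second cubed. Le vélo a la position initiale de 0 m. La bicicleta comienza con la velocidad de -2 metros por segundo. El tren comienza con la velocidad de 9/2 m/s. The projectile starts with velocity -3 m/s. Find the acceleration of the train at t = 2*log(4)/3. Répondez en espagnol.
Partiendo de la sacudida j(t) = 81·exp(3·t/2)/8, tomamos 1 antiderivada. Integrando la sacudida y usando la condición inicial a(0) = 27/4, obtenemos a(t) = 27·exp(3·t/2)/4. De la ecuación de la aceleración a(t) = 27·exp(3·t/2)/4, sustituimos t = 2*log(4)/3 para obtener a = 27.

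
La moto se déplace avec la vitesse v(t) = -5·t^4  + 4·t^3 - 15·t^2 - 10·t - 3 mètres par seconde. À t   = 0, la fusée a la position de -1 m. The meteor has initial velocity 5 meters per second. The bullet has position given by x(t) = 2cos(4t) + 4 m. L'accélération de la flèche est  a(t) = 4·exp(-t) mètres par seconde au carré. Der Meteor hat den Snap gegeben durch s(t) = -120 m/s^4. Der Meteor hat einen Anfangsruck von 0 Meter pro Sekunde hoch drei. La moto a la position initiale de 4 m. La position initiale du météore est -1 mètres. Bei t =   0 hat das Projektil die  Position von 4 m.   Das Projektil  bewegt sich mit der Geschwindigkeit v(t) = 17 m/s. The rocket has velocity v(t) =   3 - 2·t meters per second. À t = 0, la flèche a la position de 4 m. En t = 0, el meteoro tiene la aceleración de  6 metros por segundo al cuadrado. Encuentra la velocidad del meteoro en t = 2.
Partiendo del snap s(t) = -120, tomamos 3 antiderivadas. La integral del snap es la sacudida. Usando j(0) = 0, obtenemos j(t) = -120·t. Integrando la sacudida y usando la condición inicial a(0) = 6, obtenemos a(t) = 6 - 60·t^2. Tomando ∫a(t)dt y aplicando v(0) = 5, encontramos v(t) = -20·t^3 + 6·t + 5. Usando v(t) = -20·t^3 + 6·t + 5 y sustituyendo t = 2, encontramos v = -143.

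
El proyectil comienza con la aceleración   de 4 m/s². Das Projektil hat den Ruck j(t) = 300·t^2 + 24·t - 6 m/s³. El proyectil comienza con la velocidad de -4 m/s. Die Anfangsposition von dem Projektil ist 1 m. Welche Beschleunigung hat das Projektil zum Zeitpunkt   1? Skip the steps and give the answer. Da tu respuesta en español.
En t = 1, a = 110.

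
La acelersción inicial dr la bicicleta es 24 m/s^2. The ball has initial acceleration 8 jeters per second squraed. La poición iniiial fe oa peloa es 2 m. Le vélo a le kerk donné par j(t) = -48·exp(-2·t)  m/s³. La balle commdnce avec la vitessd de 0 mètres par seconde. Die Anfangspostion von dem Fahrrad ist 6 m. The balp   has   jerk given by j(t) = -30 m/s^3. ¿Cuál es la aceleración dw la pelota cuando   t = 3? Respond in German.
Ausgehend von dem Ruck j(t) = -30, nehmen wir 1 Integral. Durch Integration von dem Ruck und Verwendung der Anfangsbedingung a(0) = 8, erhalten wir a(t) = 8 - 30·t. Wir haben die Beschleunigung a(t) = 8 - 30·t. Durch Einsetzen von t = 3: a(3) = -82.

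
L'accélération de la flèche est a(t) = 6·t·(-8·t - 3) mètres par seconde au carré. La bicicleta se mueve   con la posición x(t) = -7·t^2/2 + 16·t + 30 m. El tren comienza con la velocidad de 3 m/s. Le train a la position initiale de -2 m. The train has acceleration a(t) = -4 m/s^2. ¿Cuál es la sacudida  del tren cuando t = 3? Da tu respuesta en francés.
En partant de l'accélération a(t) = -4, nous prenons 1 dérivée. La dérivée de l'accélération donne le jerk: j(t) = 0. Nous avons le jerk j(t) = 0. En substituant t = 3: j(3) = 0.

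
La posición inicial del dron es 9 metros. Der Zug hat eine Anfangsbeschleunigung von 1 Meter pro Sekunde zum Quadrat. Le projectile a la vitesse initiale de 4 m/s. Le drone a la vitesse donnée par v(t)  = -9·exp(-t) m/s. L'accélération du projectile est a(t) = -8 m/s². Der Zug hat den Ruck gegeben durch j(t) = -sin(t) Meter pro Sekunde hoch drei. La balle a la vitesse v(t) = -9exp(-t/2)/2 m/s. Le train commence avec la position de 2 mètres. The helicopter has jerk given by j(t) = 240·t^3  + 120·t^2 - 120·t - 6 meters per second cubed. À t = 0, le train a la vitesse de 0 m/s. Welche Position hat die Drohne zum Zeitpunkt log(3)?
Ausgehend von der Geschwindigkeit v(t) = -9·exp(-t), nehmen wir 1 Integral. Die Stammfunktion von der Geschwindigkeit ist die Position. Mit x(0) = 9 erhalten wir x(t) = 9·exp(-t). Wir haben die Position x(t) = 9·exp(-t). Durch Einsetzen von t = log(3): x(log(3)) = 3.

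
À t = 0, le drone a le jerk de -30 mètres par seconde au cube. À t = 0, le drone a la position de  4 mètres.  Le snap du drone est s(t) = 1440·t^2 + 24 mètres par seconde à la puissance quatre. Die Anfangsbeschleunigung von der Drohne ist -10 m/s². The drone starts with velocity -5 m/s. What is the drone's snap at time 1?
We have snap s(t) = 1440·t^2 + 24. Substituting t = 1: s(1) = 1464.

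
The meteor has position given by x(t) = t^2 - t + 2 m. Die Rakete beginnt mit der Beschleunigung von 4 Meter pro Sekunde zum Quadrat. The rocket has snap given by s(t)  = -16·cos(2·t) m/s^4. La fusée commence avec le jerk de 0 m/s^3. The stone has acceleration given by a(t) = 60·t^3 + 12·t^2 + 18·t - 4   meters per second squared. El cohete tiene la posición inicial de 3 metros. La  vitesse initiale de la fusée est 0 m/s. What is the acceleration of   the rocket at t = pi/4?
Starting from snap s(t) = -16·cos(2·t), we take 2 integrals. Integrating snap and using the initial condition j(0) = 0, we get j(t) = -8·sin(2·t). The antiderivative of jerk is acceleration. Using a(0) = 4, we get a(t) = 4·cos(2·t). From the given acceleration equation a(t) = 4·cos(2·t), we substitute t = pi/4 to get a = 0.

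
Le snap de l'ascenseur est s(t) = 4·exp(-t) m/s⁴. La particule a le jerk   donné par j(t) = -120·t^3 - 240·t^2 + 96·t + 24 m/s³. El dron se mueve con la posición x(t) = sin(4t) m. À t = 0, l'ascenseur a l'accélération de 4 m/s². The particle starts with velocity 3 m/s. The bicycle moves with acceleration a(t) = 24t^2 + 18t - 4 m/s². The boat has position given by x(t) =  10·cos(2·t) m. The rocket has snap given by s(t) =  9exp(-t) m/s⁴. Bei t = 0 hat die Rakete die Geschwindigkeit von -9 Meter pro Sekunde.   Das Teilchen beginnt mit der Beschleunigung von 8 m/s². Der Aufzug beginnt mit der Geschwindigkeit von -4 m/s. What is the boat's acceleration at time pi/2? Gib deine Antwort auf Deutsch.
Wir müssen unsere Gleichung für die Position x(t) = 10·cos(2·t) 2-mal ableiten. Die Ableitung von der Position ergibt die Geschwindigkeit: v(t) = -20·sin(2·t). Die Ableitung von der Geschwindigkeit ergibt die Beschleunigung: a(t) = -40·cos(2·t). Mit a(t) = -40·cos(2·t) und Einsetzen von t = pi/2, finden wir a = 40.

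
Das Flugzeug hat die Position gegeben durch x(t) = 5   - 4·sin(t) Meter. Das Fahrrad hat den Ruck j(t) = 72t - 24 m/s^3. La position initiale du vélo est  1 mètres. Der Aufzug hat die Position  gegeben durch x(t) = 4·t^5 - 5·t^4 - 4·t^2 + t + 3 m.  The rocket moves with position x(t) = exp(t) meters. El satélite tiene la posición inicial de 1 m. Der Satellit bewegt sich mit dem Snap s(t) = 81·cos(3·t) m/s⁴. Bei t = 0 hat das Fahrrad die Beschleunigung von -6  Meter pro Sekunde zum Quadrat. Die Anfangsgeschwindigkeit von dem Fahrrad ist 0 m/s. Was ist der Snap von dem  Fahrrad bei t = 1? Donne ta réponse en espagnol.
Debemos derivar nuestra ecuación de la sacudida j(t) = 72·t - 24 1 vez. Derivando la sacudida, obtenemos el snap: s(t) = 72. Tenemos el snap s(t) = 72. Sustituyendo t = 1: s(1) = 72.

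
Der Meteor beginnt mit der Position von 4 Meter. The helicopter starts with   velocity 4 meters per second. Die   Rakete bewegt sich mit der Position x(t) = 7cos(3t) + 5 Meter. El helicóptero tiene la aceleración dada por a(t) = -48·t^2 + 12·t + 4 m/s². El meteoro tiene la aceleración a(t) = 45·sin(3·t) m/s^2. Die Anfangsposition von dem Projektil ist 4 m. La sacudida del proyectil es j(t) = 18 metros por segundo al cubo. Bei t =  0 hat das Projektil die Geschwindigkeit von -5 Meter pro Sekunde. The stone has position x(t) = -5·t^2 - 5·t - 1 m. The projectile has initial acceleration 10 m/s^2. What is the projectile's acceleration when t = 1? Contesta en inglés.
Starting from jerk j(t) = 18, we take 1 antiderivative. Integrating jerk and using the initial condition a(0) = 10, we get a(t) = 18·t + 10. We have acceleration a(t) = 18·t + 10. Substituting t = 1: a(1) = 28.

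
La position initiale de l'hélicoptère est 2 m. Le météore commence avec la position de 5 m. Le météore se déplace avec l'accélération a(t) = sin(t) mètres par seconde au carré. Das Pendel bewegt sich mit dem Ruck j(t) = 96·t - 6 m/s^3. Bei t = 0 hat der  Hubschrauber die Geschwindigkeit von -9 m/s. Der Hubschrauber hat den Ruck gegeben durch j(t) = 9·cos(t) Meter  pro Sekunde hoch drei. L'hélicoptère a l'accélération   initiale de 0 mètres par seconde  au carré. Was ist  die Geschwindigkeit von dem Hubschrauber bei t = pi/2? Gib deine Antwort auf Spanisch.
Partiendo de la sacudida j(t) = 9·cos(t), tomamos 2 antiderivadas. La antiderivada de la sacudida, con a(0) = 0, da la aceleración: a(t) = 9·sin(t). Integrando la aceleración y usando la condición inicial v(0) = -9, obtenemos v(t) = -9·cos(t). De la ecuación de la velocidad v(t) = -9·cos(t), sustituimos t = pi/2 para obtener v = 0.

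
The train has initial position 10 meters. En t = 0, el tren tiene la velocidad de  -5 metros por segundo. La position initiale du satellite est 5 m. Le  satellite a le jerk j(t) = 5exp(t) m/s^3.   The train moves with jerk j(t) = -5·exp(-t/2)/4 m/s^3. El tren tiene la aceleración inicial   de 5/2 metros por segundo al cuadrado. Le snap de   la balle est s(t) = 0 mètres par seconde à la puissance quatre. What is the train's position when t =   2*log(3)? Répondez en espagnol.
Para resolver esto, necesitamos tomar 3 antiderivadas de nuestra ecuación de la sacudida j(t) = -5·exp(-t/2)/4. La integral de la sacudida, con a(0) = 5/2, da la aceleración: a(t) = 5·exp(-t/2)/2. La integral de la aceleración, con v(0) = -5, da la velocidad: v(t) = -5·exp(-t/2). La integral de la velocidad, con x(0) = 10, da la posición: x(t) = 10·exp(-t/2). Usando x(t) = 10·exp(-t/2) y sustituyendo t = 2*log(3), encontramos x = 10/3.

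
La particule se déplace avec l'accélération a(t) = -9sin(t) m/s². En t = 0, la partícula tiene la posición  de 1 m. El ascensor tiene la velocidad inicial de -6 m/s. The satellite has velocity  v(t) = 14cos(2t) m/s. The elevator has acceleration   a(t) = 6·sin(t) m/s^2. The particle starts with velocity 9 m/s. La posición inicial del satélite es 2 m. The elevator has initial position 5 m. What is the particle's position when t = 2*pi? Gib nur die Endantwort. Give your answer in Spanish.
La respuesta es 1.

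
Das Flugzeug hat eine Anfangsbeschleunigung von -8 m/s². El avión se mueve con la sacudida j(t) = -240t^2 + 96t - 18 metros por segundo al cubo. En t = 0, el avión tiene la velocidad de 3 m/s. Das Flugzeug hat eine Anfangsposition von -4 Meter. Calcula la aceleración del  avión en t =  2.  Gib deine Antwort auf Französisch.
Nous devons trouver la primitive de notre équation du jerk j(t) = -240·t^2 + 96·t - 18 1 fois. En prenant ∫j(t)dt et en appliquant a(0) = -8, nous trouvons a(t) = -80·t^3 + 48·t^2 - 18·t - 8. En utilisant a(t) = -80·t^3 + 48·t^2 - 18·t - 8 et en substituant t = 2, nous trouvons a = -492.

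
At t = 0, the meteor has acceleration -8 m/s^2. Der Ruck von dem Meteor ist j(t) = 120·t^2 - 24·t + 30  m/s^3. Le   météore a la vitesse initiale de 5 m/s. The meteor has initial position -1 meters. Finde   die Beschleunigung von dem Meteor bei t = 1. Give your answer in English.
Starting from jerk j(t) = 120·t^2 - 24·t + 30, we take 1 integral. Integrating jerk and using the initial condition a(0) = -8, we get a(t) = 40·t^3 - 12·t^2 + 30·t - 8. We have acceleration a(t) = 40·t^3 - 12·t^2 + 30·t - 8. Substituting t = 1: a(1) = 50.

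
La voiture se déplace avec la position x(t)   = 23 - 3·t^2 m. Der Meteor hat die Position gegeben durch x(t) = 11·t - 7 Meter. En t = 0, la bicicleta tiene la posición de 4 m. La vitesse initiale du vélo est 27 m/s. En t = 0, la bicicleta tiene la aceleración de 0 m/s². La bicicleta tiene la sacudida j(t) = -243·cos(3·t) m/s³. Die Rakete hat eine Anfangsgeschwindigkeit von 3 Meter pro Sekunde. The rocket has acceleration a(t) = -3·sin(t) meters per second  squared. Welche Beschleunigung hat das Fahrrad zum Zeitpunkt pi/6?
Um dies zu lösen, müssen wir 1 Integral unserer Gleichung für den Ruck j(t) = -243·cos(3·t) finden. Die Stammfunktion von dem Ruck ist die Beschleunigung. Mit a(0) = 0 erhalten wir a(t) = -81·sin(3·t). Wir haben die Beschleunigung a(t) = -81·sin(3·t). Durch Einsetzen von t = pi/6: a(pi/6) = -81.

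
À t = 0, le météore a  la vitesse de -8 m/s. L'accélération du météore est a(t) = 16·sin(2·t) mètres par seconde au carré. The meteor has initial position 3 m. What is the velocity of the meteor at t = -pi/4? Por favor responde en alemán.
Wir müssen das Integral unserer Gleichung für die Beschleunigung a(t) = 16·sin(2·t) 1-mal finden. Durch Integration von der Beschleunigung und Verwendung der Anfangsbedingung v(0) = -8, erhalten wir v(t) = -8·cos(2·t). Wir haben die Geschwindigkeit v(t) = -8·cos(2·t). Durch Einsetzen von t = -pi/4: v(-pi/4) = 0.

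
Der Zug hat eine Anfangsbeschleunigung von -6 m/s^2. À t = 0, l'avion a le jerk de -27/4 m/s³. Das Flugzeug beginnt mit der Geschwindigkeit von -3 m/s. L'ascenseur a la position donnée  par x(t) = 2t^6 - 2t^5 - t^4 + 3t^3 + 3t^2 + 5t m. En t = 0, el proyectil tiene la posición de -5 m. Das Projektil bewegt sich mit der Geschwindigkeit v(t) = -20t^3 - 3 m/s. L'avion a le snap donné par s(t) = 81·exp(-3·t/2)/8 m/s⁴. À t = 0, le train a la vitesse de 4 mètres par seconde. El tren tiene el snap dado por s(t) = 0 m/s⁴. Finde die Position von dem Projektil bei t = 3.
Wir müssen das Integral unserer Gleichung für die Geschwindigkeit v(t) = -20·t^3 - 3 1-mal finden. Das Integral von der Geschwindigkeit, mit x(0) = -5, ergibt die Position: x(t) = -5·t^4 - 3·t - 5. Wir haben die Position x(t) = -5·t^4 - 3·t - 5. Durch Einsetzen von t = 3: x(3) = -419.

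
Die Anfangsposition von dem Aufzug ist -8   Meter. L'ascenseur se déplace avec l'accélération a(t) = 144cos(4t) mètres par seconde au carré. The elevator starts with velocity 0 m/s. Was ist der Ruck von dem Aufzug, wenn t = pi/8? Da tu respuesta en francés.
Pour résoudre ceci, nous devons prendre 1 dérivée de notre équation de l'accélération a(t) = 144·cos(4·t). La dérivée de l'accélération donne le jerk: j(t) = -576·sin(4·t). De l'équation du jerk j(t) = -576·sin(4·t), nous substituons t = pi/8 pour obtenir j = -576.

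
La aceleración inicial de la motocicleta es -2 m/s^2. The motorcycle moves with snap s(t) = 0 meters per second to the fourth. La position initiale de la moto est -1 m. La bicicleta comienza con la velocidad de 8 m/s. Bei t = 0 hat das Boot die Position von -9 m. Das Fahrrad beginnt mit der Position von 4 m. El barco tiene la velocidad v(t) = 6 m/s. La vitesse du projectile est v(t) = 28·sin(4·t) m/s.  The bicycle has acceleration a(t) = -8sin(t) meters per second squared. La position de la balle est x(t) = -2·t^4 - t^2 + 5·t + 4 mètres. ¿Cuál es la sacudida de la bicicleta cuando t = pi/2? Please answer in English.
To solve this, we need to take 1 derivative of our acceleration equation a(t) = -8·sin(t). The derivative of acceleration gives jerk: j(t) = -8·cos(t). We have jerk j(t) = -8·cos(t). Substituting t = pi/2: j(pi/2) = 0.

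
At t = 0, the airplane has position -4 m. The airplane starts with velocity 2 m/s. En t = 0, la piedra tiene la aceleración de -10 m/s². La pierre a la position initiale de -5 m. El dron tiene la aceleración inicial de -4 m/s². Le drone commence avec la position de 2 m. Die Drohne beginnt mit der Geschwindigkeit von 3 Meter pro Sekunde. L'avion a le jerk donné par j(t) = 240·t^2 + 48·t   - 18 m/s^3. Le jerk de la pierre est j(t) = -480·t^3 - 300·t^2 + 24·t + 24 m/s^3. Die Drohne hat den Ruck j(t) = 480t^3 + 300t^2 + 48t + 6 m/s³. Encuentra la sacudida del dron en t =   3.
Usando j(t) = 480·t^3 + 300·t^2 + 48·t + 6 y sustituyendo t = 3, encontramos j = 15810.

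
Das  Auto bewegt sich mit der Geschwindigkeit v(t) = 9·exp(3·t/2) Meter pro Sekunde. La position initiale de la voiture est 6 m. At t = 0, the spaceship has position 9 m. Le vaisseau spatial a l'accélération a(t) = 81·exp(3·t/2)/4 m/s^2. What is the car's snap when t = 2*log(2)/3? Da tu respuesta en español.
Para resolver esto, necesitamos tomar 3 derivadas de nuestra ecuación de la velocidad v(t) = 9·exp(3·t/2). Derivando la velocidad, obtenemos la aceleración: a(t) = 27·exp(3·t/2)/2. Tomando d/dt de a(t), encontramos j(t) = 81·exp(3·t/2)/4. La derivada de la sacudida da el snap: s(t) = 243·exp(3·t/2)/8. De la ecuación del snap s(t) = 243·exp(3·t/2)/8, sustituimos t = 2*log(2)/3 para obtener s = 243/4.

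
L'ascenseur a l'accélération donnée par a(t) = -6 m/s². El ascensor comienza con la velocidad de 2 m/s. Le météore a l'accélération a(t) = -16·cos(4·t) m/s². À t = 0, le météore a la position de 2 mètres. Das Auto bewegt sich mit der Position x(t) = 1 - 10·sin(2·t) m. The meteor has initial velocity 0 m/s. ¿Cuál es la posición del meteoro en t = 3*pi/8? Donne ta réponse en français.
En partant de l'accélération a(t) = -16·cos(4·t), nous prenons 2 primitives. En prenant ∫a(t)dt et en appliquant v(0) = 0, nous trouvons v(t) = -4·sin(4·t). L'intégrale de la vitesse, avec x(0) = 2, donne la position: x(t) = cos(4·t) + 1. De l'équation de la position x(t) = cos(4·t) + 1, nous substituons t = 3*pi/8 pour obtenir x = 1.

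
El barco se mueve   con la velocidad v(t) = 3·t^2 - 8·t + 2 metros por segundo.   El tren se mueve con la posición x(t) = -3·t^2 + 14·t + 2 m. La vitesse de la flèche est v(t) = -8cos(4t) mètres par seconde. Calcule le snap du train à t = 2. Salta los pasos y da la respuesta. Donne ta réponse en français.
s(2) = 0.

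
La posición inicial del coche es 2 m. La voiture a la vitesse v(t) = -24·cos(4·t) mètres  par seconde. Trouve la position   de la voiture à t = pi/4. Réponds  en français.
Nous devons trouver l'intégrale de notre équation de la vitesse v(t) = -24·cos(4·t) 1 fois. En prenant ∫v(t)dt et en appliquant x(0) = 2, nous trouvons x(t) = 2 - 6·sin(4·t). De l'équation de la position x(t) = 2 - 6·sin(4·t), nous substituons t = pi/4 pour obtenir x = 2.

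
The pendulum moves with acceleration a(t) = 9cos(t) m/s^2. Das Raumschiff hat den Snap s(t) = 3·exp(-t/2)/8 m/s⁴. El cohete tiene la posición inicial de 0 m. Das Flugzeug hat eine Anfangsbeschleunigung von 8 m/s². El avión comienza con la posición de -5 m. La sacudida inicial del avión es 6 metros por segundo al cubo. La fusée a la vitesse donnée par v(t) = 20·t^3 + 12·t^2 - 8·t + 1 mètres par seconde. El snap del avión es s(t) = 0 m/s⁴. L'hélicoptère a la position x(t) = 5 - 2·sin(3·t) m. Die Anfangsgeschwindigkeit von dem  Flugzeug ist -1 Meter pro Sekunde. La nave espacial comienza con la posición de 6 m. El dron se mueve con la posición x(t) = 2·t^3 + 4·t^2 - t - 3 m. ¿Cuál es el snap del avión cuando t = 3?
Tenemos el snap s(t) = 0. Sustituyendo t = 3: s(3) = 0.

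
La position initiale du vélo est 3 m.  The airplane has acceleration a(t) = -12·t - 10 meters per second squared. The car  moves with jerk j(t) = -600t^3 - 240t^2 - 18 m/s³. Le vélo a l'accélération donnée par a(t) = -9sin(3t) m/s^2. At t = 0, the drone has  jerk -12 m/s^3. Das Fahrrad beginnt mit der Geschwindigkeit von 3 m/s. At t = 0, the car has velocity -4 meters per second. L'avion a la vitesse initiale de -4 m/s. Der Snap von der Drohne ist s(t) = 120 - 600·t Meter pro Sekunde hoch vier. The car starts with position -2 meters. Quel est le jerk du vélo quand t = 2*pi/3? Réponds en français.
Nous devons dériver notre équation de l'accélération a(t) = -9·sin(3·t) 1 fois. En dérivant l'accélération, nous obtenons le jerk: j(t) = -27·cos(3·t). De l'équation du jerk j(t) = -27·cos(3·t), nous substituons t = 2*pi/3 pour obtenir j = -27.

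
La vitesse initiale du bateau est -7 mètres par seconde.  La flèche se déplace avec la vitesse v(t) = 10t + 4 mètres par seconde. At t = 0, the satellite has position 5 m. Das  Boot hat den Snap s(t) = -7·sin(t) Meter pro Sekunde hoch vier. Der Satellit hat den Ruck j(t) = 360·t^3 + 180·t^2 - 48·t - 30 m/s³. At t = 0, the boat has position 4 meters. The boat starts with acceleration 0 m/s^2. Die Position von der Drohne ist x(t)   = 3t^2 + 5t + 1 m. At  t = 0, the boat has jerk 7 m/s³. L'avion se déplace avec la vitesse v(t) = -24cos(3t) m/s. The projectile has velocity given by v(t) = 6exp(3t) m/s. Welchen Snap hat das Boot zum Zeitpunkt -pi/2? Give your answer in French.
En utilisant s(t) = -7·sin(t) et en substituant t = -pi/2, nous trouvons s = 7.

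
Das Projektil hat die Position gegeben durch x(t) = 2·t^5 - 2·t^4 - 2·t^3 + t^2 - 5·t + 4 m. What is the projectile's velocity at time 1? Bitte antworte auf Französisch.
Pour résoudre ceci, nous devons prendre 1 dérivée de notre équation de la position x(t) = 2·t^5 - 2·t^4 - 2·t^3 + t^2 - 5·t + 4. La dérivée de la position donne la vitesse: v(t) = 10·t^4 - 8·t^3 - 6·t^2 + 2·t - 5. Nous avons la vitesse v(t) = 10·t^4 - 8·t^3 - 6·t^2 + 2·t - 5. En substituant t = 1: v(1) = -7.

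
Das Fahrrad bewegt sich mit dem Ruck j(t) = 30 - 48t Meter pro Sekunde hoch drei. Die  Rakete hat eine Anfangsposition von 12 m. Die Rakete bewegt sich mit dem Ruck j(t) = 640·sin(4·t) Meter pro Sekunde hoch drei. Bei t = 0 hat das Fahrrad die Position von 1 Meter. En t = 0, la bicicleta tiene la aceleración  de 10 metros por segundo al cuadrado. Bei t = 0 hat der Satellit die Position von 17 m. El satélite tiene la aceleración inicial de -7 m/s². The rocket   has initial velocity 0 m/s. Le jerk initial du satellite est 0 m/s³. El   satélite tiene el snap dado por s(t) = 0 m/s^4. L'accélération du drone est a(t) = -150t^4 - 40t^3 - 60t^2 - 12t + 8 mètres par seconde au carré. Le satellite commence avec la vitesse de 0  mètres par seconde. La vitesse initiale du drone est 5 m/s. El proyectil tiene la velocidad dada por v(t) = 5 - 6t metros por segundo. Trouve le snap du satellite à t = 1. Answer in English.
We have snap s(t) = 0. Substituting t = 1: s(1) = 0.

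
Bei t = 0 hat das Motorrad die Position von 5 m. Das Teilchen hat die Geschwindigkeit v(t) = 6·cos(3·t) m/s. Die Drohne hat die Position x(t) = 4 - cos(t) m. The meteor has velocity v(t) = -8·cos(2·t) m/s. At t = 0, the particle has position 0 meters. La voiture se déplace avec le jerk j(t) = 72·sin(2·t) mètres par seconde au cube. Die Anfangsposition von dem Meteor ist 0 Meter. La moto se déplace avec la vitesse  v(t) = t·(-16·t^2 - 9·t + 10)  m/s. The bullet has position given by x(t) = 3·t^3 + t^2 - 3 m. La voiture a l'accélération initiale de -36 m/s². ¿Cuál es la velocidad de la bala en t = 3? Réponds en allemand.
Um dies zu lösen, müssen wir 1 Ableitung unserer Gleichung für die Position x(t) = 3·t^3 + t^2 - 3 nehmen. Mit d/dt von x(t) finden wir v(t) = 9·t^2 + 2·t. Mit v(t) = 9·t^2 + 2·t und Einsetzen von t = 3, finden wir v = 87.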